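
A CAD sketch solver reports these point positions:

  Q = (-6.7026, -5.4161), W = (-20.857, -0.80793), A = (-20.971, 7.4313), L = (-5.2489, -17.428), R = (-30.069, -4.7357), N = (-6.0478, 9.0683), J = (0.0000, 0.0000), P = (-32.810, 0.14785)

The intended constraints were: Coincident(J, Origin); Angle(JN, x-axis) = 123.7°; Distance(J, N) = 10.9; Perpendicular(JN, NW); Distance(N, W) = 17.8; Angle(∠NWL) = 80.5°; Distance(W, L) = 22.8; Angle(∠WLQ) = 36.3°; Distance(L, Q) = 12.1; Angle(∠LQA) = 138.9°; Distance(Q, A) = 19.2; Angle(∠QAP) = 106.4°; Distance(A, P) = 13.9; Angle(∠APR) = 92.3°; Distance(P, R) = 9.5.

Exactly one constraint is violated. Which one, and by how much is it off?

Distance(P, R) = 9.5 — off by 3.90.

J = (0.00, 0.00) ✓; JN at 123.7° ✓; |JN| = 10.90 ✓; ∠(JN, NW) = 90.00° ✓; |NW| = 17.80 ✓; ∠NWL = 80.50° ✓; |WL| = 22.80 ✓; ∠WLQ = 36.30° ✓; |LQ| = 12.10 ✓; ∠LQA = 138.9° ✓; |QA| = 19.20 ✓; ∠QAP = 106.4° ✓; |AP| = 13.90 ✓; ∠APR = 92.30° ✓; |PR| = 5.600 ✗.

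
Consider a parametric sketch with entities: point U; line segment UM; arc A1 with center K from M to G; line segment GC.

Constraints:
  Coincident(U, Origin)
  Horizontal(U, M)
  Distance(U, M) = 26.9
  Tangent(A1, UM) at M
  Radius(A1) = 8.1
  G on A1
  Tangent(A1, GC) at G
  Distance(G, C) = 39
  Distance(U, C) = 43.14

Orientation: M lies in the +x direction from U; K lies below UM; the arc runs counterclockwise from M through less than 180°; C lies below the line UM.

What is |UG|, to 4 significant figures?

20.00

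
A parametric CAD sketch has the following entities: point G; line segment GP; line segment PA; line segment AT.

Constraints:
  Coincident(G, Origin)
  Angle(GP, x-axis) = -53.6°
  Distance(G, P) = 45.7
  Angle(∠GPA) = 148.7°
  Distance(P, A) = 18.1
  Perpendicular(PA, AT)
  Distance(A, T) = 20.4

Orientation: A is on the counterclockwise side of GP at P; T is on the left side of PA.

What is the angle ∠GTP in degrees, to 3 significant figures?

51.8°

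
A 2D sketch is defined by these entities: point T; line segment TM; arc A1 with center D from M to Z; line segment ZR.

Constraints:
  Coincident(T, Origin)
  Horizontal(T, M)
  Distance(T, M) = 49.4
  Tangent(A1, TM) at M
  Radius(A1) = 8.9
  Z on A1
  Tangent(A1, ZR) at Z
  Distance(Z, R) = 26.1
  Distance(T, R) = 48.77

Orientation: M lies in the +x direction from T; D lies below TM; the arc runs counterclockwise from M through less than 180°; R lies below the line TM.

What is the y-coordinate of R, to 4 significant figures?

-32.97

Checks: |DM| = 8.900 ✓; |DZ| = 8.900 ✓; ∠(DZ, ZR) = 90.00° ✓; |ZR| = 26.10 ✓; |TR| = 48.77 ✓.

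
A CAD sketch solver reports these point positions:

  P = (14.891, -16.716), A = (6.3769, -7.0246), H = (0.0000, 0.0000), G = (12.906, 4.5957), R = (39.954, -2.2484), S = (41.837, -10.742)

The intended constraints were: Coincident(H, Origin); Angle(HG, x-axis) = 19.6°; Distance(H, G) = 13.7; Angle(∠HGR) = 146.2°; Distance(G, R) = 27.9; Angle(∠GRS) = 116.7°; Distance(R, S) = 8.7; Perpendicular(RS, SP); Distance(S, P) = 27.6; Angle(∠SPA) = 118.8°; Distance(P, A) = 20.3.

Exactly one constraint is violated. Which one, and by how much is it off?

Distance(P, A) = 20.3 — off by 7.40.

H = (0.00, 0.00) ✓; HG at 19.60° ✓; |HG| = 13.70 ✓; ∠HGR = 146.2° ✓; |GR| = 27.90 ✓; ∠GRS = 116.7° ✓; |RS| = 8.700 ✓; ∠(RS, SP) = 90.00° ✓; |SP| = 27.60 ✓; ∠SPA = 118.8° ✓; |PA| = 12.90 ✗.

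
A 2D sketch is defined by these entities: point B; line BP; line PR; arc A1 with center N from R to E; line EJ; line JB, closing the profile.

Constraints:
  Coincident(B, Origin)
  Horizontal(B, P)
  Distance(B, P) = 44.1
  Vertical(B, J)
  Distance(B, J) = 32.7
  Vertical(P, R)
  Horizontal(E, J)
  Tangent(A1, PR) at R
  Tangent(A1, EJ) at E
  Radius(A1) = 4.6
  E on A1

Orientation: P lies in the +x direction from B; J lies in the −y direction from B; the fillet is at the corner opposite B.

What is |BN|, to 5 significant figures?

48.475

B is at the origin; B and P share the same y with |BP| = 44.1 and P on the +x side, so P = (44.100, 0.0000). B and J share the same x with |BJ| = 32.7 and J on the −y side, so J = (0.0000, -32.700). The virtual corner opposite B is at (44.100, -32.700). Since A1 is tangent to PR there, NR ⟂ PR and tangency of A1 to EJ means the radius NE is perpendicular to EJ, with radius 4.6, so the center N sits 4.6 in from both sides at N = (39.500, -28.100). Then |BN| = |N − B| = 48.475.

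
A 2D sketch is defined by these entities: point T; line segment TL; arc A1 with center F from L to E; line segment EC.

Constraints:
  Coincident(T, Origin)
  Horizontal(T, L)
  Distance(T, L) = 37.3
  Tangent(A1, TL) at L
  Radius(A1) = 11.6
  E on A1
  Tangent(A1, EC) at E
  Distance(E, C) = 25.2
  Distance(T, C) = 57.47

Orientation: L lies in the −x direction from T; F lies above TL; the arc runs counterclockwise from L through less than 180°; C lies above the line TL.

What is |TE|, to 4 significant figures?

33.28

Checks: T = (0.00, 0.00) ✓; |FE| = 11.60 ✓; ∠(FE, EC) = 90.00° ✓; |EC| = 25.20 ✓; |TC| = 57.47 ✓.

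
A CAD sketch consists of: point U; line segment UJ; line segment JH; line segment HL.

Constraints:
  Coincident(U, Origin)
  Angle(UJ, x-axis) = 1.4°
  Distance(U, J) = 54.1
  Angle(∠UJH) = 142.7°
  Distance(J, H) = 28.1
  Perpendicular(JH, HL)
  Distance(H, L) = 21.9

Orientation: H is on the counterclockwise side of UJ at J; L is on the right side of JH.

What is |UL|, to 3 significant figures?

89.7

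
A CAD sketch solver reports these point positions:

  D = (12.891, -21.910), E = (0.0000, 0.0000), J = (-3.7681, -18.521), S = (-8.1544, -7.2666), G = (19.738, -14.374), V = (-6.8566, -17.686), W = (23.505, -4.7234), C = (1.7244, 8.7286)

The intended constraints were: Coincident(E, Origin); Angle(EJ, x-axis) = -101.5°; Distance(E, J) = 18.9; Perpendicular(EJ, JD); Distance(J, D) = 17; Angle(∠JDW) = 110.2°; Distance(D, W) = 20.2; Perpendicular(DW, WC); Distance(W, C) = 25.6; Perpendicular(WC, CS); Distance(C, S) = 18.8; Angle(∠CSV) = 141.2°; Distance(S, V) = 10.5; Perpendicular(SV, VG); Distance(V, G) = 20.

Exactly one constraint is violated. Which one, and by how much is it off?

Distance(V, G) = 20 — off by 6.80.

E = (0.00, 0.00) ✓; EJ at -101.5° ✓; |EJ| = 18.90 ✓; ∠(EJ, JD) = 90.00° ✓; |JD| = 17.00 ✓; ∠JDW = 110.2° ✓; |DW| = 20.20 ✓; ∠(DW, WC) = 90.00° ✓; |WC| = 25.60 ✓; ∠(WC, CS) = 90.00° ✓; |CS| = 18.80 ✓; ∠CSV = 141.2° ✓; |SV| = 10.50 ✓; ∠(SV, VG) = 90.00° ✓; |VG| = 26.80 ✗.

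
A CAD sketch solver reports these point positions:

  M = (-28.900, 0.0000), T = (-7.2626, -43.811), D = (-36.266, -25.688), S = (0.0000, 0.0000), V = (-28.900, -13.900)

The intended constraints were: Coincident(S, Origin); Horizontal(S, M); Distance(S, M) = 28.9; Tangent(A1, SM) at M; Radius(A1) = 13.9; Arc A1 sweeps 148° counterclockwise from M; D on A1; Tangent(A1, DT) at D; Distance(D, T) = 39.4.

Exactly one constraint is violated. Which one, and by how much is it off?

Distance(D, T) = 39.4 — off by 5.20.

S = (0.00, 0.00) ✓; S.y = 0.00, M.y = 0.00 ✓; |SM| = 28.90 ✓; ∠(VM, MS) = 90.00° ✓; |VM| = 13.90 ✓; bearing(V→D) − bearing(V→M) = 148.0° ✓; |VD| = 13.90 ✓; ∠(VD, DT) = 90.00° ✓; |DT| = 34.20 ✗.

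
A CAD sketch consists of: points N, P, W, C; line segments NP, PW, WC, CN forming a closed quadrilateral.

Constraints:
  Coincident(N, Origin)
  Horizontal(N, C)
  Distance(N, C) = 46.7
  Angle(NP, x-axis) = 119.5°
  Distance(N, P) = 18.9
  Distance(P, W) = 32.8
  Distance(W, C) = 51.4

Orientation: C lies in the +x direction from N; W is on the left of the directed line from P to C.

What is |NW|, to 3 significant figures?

42.0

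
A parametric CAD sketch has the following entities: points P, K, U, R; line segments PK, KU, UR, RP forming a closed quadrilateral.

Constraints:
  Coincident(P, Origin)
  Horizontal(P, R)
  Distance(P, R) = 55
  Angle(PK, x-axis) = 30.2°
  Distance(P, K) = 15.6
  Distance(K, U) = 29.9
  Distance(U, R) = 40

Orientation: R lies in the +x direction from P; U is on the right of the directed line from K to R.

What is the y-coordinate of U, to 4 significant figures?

-21.09

P is at the origin; PR is horizontal with |PR| = 55.0 and R in +x, so R = (55.0, 0). PK runs at 30.2° with |PK| = 15.6, so K = (13.48, 7.847). U is determined by |KU| = 29.9 and |UR| = 40.0 together: it lies at the intersection of circle(K, 29.9) and circle(R, 40.0). With |KR| = 42.25, the foot of the radical line on KR is 12.77 from K and the perpendicular offset is √(29.9² − 12.77²) = 27.04. Taking the right-of-KR solution: U = (21.01, -21.09).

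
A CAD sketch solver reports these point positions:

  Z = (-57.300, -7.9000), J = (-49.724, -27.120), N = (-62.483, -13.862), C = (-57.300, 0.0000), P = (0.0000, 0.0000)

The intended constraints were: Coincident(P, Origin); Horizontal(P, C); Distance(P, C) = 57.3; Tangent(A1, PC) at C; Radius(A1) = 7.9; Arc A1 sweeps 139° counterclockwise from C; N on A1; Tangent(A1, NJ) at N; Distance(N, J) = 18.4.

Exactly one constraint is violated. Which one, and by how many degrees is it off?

Tangent(A1, NJ) at N — off by 5.10°.

P = (0.00, 0.00) ✓; P.y = 0.00, C.y = 0.00 ✓; |PC| = 57.30 ✓; ∠(ZC, CP) = 90.00° ✓; |ZC| = 7.900 ✓; bearing(Z→N) − bearing(Z→C) = 139.0° ✓; |ZN| = 7.900 ✓; ∠(ZN, NJ) = 95.10° ✗; |NJ| = 18.40 ✓.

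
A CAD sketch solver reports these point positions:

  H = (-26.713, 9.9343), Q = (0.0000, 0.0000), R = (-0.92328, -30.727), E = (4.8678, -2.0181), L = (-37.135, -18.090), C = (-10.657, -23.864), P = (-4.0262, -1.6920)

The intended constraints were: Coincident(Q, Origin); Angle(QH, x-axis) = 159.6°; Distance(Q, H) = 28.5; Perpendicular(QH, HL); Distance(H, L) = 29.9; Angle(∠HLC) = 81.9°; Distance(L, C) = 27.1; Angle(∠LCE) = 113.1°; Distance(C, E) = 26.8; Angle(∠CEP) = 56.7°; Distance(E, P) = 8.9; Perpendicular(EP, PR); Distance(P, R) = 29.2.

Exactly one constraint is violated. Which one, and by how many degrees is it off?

Perpendicular(EP, PR) — off by 8.20°.

Q = (0.00, 0.00) ✓; QH at 159.6° ✓; |QH| = 28.50 ✓; ∠(QH, HL) = 90.00° ✓; |HL| = 29.90 ✓; ∠HLC = 81.90° ✓; |LC| = 27.10 ✓; ∠LCE = 113.1° ✓; |CE| = 26.80 ✓; ∠CEP = 56.70° ✓; |EP| = 8.900 ✓; ∠(EP, PR) = 98.20° ✗; |PR| = 29.20 ✓.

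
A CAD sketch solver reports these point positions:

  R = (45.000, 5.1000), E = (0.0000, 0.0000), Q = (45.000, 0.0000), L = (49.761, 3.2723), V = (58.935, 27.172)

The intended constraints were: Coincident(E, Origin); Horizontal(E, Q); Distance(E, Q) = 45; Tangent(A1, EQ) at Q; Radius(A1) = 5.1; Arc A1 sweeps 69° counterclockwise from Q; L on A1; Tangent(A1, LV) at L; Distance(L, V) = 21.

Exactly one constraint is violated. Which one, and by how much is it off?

Distance(L, V) = 21 — off by 4.60.

E = (0.00, 0.00) ✓; E.y = 0.00, Q.y = 0.00 ✓; |EQ| = 45.00 ✓; ∠(RQ, QE) = 90.00° ✓; |RQ| = 5.100 ✓; bearing(R→L) − bearing(R→Q) = 69.00° ✓; |RL| = 5.100 ✓; ∠(RL, LV) = 90.00° ✓; |LV| = 25.60 ✗.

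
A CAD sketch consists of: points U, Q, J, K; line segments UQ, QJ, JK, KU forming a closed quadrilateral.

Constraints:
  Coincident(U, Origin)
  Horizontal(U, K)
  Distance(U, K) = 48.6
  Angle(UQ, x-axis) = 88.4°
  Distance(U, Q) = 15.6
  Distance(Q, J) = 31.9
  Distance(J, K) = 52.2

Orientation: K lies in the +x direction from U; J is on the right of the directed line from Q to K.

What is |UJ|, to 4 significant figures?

16.30

U is at the origin; U and K share the same y with |UK| = 48.6 and K in +x, so K = (48.6, 0). UQ runs at 88.4° with |UQ| = 15.6, so Q = (0.4356, 15.59). J is determined by |QJ| = 31.9 and |JK| = 52.2 together: it lies at the intersection of circle(Q, 31.9) and circle(K, 52.2). With |QK| = 50.63, the foot of the radical line on QK is 8.452 from Q and the perpendicular offset is √(31.9² − 8.452²) = 30.76. Taking the right-of-QK solution: J = (-0.9984, -16.27).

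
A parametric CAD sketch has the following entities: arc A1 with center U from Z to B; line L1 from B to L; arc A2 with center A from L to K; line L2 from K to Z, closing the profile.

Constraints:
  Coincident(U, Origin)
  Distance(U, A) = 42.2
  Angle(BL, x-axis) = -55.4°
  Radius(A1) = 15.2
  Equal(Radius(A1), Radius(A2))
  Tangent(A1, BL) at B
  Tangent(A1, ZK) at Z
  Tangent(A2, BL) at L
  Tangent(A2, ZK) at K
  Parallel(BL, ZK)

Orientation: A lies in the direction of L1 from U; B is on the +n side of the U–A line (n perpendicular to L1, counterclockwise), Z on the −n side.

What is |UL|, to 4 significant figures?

44.85

The slot axis is L1's direction at -55.4°, so u = (cos -55.4°, sin -55.4°) = (0.5678, -0.8231) and n = (−sin -55.4°, cos -55.4°) = (0.8231, 0.5678). U is at the origin and A lies 42.2 along u from U, so A = 42.2·u = (23.96, -34.74). Tangency of A1 to both parallel lines with radius 15.2 puts B and Z at U ± 15.2·n: B = (12.51, 8.631), Z = (-12.51, -8.631). Equal radii place L and K the same way about A: L = A + 15.2·n = (36.47, -26.11), K = A − 15.2·n = (11.45, -43.37). Then |UL| = |L − U| = 44.85.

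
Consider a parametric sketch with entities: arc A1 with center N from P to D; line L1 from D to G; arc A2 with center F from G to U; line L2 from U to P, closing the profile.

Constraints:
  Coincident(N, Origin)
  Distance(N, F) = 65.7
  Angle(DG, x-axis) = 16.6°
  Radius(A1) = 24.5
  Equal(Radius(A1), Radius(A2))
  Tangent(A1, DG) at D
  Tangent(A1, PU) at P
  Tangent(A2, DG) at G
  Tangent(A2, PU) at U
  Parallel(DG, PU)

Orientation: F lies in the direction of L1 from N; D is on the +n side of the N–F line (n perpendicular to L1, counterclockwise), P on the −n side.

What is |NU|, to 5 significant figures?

70.119

The slot axis is L1's direction at 16.6°, so u = (cos 16.6°, sin 16.6°) = (0.95832, 0.28569) and n = (−sin 16.6°, cos 16.6°) = (-0.28569, 0.95832). N is at the origin and F lies 65.7 along u from N, so F = 65.7·u = (62.962, 18.770). Tangency of A1 to both parallel lines with radius 24.5 puts D and P at N ± 24.5·n: D = (-6.9994, 23.479), P = (6.9994, -23.479). Equal radii place G and U the same way about F: G = F + 24.5·n = (55.962, 42.249), U = F − 24.5·n = (69.961, -4.7092). Then |NU| = |U − N| = 70.119.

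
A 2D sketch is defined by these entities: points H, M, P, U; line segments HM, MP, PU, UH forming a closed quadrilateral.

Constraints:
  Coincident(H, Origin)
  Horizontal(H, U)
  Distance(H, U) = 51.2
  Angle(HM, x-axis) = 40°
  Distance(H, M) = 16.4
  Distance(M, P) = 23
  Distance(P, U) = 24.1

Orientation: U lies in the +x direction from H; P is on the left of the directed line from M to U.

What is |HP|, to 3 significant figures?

38.7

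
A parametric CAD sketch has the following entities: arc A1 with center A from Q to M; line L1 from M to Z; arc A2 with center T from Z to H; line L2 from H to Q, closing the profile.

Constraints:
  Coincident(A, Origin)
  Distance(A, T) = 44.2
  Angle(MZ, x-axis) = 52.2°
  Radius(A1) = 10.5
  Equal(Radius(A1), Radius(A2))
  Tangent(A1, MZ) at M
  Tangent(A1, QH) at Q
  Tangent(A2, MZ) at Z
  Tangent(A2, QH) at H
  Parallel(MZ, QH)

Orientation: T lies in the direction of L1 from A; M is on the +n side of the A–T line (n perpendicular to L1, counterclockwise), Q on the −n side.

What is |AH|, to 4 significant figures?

45.43

The slot axis is L1's direction at 52.2°, so u = (cos 52.2°, sin 52.2°) = (0.6129, 0.7902) and n = (−sin 52.2°, cos 52.2°) = (-0.7902, 0.6129). A is at the origin and T lies 44.2 along u from A, so T = 44.2·u = (27.09, 34.92). Tangency of A1 to both parallel lines with radius 10.5 puts M and Q at A ± 10.5·n: M = (-8.297, 6.436), Q = (8.297, -6.436). Equal radii place Z and H the same way about T: Z = T + 10.5·n = (18.79, 41.36), H = T − 10.5·n = (35.39, 28.49). Then |AH| = |H − A| = 45.43.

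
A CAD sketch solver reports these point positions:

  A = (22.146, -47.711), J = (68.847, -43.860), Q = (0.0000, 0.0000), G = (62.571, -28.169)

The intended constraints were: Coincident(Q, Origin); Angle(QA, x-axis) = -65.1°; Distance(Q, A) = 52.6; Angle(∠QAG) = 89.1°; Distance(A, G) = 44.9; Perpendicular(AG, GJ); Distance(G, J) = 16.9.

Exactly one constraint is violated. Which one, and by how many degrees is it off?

Perpendicular(AG, GJ) — off by 4.00°.

Q = (0.00, 0.00) ✓; QA at -65.10° ✓; |QA| = 52.60 ✓; ∠QAG = 89.10° ✓; |AG| = 44.90 ✓; ∠(AG, GJ) = 94.00° ✗; |GJ| = 16.90 ✓.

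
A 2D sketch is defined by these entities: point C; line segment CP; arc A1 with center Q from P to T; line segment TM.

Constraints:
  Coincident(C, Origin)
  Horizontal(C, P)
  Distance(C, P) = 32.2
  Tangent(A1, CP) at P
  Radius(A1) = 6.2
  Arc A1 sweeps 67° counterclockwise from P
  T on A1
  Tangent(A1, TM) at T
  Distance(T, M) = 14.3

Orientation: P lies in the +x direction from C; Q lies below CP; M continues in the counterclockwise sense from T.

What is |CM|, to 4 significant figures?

26.91

C is at the origin; C and P share the same y with |CP| = 32.2 and P on the +x side, so P = (32.20, 0.000). Since A1 is tangent to CP there, QP ⟂ CP, so Q = P + (0, -6.2) = (32.20, -6.200). On A1, P sits at bearing 90° from Q; a 67° counterclockwise sweep puts T at bearing 157°, so T = Q + 6.2·(cos 157°, sin 157°) = (26.49, -3.777). The tangent condition forces QT to be normal to TM, so TM runs along (−sin 157°, cos 157°); with |TM| = 14.3, M = (20.91, -16.94). Then |CM| = |M − C| = 26.91.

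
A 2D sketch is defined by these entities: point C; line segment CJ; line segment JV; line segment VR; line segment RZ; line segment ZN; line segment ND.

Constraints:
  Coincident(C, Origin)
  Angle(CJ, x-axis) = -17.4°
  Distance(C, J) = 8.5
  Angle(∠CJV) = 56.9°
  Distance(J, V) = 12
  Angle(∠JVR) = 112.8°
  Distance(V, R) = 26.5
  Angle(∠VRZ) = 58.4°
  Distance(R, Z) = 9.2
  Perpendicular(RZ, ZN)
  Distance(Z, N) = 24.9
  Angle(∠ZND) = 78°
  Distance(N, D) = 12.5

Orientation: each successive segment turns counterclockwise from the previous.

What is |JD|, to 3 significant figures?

28.8

RZ ⟂ ZN, so ZN runs at 24.5°; with |ZN| = 24.9, N = (5.04, 14.2). ∠ZND = 78.0° gives ND at 126° from the x-axis; with |ND| = 12.5, D = (-2.40, 24.3). Then |JD| = |D − J| = 28.8.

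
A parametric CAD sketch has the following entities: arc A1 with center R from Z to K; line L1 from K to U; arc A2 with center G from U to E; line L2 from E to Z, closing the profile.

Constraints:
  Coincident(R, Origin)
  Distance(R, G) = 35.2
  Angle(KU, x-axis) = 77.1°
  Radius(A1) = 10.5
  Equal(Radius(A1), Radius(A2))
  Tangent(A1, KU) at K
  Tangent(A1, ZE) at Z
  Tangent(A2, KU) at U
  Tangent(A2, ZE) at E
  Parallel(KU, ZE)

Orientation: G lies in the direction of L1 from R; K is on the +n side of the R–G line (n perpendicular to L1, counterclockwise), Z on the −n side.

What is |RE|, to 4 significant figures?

36.73

Tangency of A1 to both parallel lines with radius 10.5 puts K and Z at R ± 10.5·n: K = (-10.23, 2.344), Z = (10.23, -2.344). Equal radii place U and E the same way about G: U = G + 10.5·n = (-2.377, 36.66), E = G − 10.5·n = (18.09, 31.97). Then |RE| = |E − R| = 36.73.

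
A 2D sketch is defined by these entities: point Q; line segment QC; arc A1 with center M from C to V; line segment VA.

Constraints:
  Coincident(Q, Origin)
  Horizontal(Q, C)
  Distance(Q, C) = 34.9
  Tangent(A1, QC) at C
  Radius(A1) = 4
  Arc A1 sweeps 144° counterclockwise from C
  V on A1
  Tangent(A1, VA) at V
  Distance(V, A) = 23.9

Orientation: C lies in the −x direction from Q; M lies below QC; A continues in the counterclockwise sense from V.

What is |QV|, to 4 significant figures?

37.95

A1 meets QC tangentially, so MC is at right angles to QC, so M = C + (0, -4) = (-34.90, -4.000). On A1, C sits at bearing 90° from M; a 144° counterclockwise sweep puts V at bearing 234°, so V = M + 4.0·(cos 234°, sin 234°) = (-37.25, -7.236). Then |QV| = |V − Q| = 37.95.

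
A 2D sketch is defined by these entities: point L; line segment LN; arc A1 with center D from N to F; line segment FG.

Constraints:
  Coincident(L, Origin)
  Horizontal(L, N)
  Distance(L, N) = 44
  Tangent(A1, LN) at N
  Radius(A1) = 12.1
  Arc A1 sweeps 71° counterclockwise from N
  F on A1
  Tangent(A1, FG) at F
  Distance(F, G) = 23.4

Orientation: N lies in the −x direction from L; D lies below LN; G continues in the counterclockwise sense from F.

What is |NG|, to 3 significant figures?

35.8

L is at the origin; LN is horizontal with |LN| = 44.0 and N on the −x side, so N = (-44.0, 0.00). Tangency of A1 to LN means the radius DN is perpendicular to LN, so D = N + (0, -12.1) = (-44.0, -12.1). On A1, N sits at bearing 90° from D; a 71° counterclockwise sweep puts F at bearing 161°, so F = D + 12.1·(cos 161°, sin 161°) = (-55.4, -8.16). Since A1 is tangent to FG there, DF ⟂ FG, so FG runs along (−sin 161°, cos 161°); with |FG| = 23.4, G = (-63.1, -30.3). Then |NG| = |G − N| = 35.8.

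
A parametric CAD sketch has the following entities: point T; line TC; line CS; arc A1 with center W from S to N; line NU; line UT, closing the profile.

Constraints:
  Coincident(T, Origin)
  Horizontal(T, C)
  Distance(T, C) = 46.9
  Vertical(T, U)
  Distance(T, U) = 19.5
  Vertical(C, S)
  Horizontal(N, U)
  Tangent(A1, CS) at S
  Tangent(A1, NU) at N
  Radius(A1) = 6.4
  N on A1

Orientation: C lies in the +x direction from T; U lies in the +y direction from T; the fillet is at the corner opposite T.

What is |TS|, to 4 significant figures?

48.70

T is at the origin; TC is horizontal with |TC| = 46.9 and C on the +x side, so C = (46.90, 0.000). TU is vertical with |TU| = 19.5 and U on the +y side, so U = (0.000, 19.50). The virtual corner opposite T is at (46.90, 19.50). Since A1 is tangent to CS there, WS ⟂ CS and A1 meets NU tangentially, so WN is at right angles to NU, with radius 6.4, so the center W sits 6.4 in from both sides at W = (40.50, 13.10). That places the tangent points at S = (46.90, 13.10) on CS and N = (40.50, 19.50) on NU. Then |TS| = |S − T| = 48.70.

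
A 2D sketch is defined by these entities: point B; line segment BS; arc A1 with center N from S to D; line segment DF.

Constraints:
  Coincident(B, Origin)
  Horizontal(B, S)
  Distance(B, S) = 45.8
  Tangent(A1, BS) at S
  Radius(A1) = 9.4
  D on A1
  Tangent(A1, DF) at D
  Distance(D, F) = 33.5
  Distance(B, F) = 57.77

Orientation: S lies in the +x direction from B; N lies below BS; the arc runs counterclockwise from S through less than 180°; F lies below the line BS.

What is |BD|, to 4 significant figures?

37.73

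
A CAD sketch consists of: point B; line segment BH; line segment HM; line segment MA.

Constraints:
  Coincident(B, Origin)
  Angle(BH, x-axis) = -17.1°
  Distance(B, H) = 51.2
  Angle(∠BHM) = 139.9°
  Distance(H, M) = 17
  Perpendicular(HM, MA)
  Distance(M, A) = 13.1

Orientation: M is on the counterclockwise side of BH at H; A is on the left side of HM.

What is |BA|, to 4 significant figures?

59.58

B is at the origin; BH runs at -17.1° with length 51.2, so H = 51.2·(cos -17.1°, sin -17.1°) = (48.94, -15.05). ∠BHM = 139.9°, so HM runs at -17.1° + (180° − 139.9°) = 23.00° from the x-axis; with |HM| = 17.0, M = H + 17.0·(cos 23.00°, sin 23.00°) = (64.59, -8.412). HM ⟂ MA; with |MA| = 13.1 on the left of HM, A = M + 13.1·(-0.3907, 0.9205) = (59.47, 3.646). Then |BA| = |A − B| = 59.58.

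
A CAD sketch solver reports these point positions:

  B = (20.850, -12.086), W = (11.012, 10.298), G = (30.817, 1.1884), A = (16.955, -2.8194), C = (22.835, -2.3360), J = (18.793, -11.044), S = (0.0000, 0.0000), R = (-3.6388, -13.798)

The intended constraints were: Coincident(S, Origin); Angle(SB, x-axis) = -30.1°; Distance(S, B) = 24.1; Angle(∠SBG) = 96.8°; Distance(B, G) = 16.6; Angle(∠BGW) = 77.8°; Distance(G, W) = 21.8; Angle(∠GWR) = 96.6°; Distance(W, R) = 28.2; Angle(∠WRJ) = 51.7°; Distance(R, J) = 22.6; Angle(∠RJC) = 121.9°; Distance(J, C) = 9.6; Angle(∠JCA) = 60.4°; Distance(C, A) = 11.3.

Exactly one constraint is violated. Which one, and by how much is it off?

Distance(C, A) = 11.3 — off by 5.40.

S = (0.00, 0.00) ✓; SB at -30.10° ✓; |SB| = 24.10 ✓; ∠SBG = 96.80° ✓; |BG| = 16.60 ✓; ∠BGW = 77.80° ✓; |GW| = 21.80 ✓; ∠GWR = 96.60° ✓; |WR| = 28.20 ✓; ∠WRJ = 51.70° ✓; |RJ| = 22.60 ✓; ∠RJC = 121.9° ✓; |JC| = 9.600 ✓; ∠JCA = 60.40° ✓; |CA| = 5.900 ✗.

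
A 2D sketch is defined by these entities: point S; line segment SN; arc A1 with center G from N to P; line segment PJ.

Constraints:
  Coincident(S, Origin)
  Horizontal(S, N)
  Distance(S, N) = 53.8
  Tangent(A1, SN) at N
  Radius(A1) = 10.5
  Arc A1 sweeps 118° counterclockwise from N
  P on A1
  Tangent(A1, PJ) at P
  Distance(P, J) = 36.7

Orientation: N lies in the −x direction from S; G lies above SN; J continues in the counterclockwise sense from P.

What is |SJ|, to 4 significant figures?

78.12

On A1, N sits at bearing -90° from G; a 118° counterclockwise sweep puts P at bearing 28°, so P = G + 10.5·(cos 28°, sin 28°) = (-44.53, 15.43). Tangency of A1 to PJ means the radius GP is perpendicular to PJ, so PJ runs along (−sin 28°, cos 28°); with |PJ| = 36.7, J = (-61.76, 47.83). Then |SJ| = |J − S| = 78.12.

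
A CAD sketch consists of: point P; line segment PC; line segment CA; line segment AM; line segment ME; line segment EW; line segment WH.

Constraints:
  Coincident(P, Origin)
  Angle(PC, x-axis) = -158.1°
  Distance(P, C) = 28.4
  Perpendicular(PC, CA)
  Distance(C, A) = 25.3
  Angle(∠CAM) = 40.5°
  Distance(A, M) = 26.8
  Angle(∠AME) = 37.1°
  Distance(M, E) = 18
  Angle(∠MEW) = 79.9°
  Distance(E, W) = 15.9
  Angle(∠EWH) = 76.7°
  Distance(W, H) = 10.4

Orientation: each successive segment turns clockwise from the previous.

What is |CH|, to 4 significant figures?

22.54

P is at the origin; PC runs at -158.1° with length 28.4, so C = (-26.35, -10.59). The perpendicularity gives CA at right angles to PC, so CA runs at 111.9°; with |CA| = 25.3, A = (-35.79, 12.88). ∠CAM = 40.5° gives AM at -27.60° from the x-axis; with |AM| = 26.8, M = (-12.04, 0.4651). ∠AME = 37.1° gives ME at -170.5° from the x-axis; with |ME| = 18.0, E = (-29.79, -2.506). ∠MEW = 79.9° gives EW at 89.40° from the x-axis; with |EW| = 15.9, W = (-29.62, 13.39). ∠EWH = 76.7° gives WH at -13.90° from the x-axis; with |WH| = 10.4, H = (-19.53, 10.89). Then |CH| = |H − C| = 22.54.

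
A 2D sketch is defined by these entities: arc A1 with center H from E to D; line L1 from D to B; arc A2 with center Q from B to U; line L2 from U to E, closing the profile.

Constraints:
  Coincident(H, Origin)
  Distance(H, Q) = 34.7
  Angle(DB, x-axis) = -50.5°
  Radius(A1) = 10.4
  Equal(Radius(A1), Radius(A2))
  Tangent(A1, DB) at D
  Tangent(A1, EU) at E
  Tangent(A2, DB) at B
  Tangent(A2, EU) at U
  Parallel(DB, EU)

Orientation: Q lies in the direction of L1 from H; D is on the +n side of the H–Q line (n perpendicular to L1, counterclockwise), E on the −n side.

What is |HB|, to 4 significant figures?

36.22

The slot axis is L1's direction at -50.5°, so u = (cos -50.5°, sin -50.5°) = (0.6361, -0.7716) and n = (−sin -50.5°, cos -50.5°) = (0.7716, 0.6361). H is at the origin and Q lies 34.7 along u from H, so Q = 34.7·u = (22.07, -26.78). Tangency of A1 to both parallel lines with radius 10.4 puts D and E at H ± 10.4·n: D = (8.025, 6.615), E = (-8.025, -6.615). Equal radii place B and U the same way about Q: B = Q + 10.4·n = (30.10, -20.16), U = Q − 10.4·n = (14.05, -33.39). Then |HB| = |B − H| = 36.22.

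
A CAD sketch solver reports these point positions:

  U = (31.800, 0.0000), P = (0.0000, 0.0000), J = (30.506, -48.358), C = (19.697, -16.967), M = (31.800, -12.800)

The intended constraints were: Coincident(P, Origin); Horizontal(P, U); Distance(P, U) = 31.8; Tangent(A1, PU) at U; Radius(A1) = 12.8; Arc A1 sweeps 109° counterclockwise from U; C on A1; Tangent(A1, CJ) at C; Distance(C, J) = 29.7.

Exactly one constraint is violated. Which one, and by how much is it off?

Distance(C, J) = 29.7 — off by 3.50.

P = (0.00, 0.00) ✓; P.y = 0.00, U.y = 0.00 ✓; |PU| = 31.80 ✓; ∠(MU, UP) = 90.00° ✓; |MU| = 12.80 ✓; bearing(M→C) − bearing(M→U) = 109.0° ✓; |MC| = 12.80 ✓; ∠(MC, CJ) = 90.00° ✓; |CJ| = 33.20 ✗.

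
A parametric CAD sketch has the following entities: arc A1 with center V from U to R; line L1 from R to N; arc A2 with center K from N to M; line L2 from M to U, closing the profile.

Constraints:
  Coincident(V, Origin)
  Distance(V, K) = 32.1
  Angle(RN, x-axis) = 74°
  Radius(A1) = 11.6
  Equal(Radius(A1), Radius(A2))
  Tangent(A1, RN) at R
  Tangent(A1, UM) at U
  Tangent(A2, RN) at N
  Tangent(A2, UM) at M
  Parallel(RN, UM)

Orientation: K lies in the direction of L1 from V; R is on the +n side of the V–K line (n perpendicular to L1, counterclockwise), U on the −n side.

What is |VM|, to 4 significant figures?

34.13

Tangency of A1 to both parallel lines with radius 11.6 puts R and U at V ± 11.6·n: R = (-11.15, 3.197), U = (11.15, -3.197). Equal radii place N and M the same way about K: N = K + 11.6·n = (-2.303, 34.05), M = K − 11.6·n = (20.00, 27.66). Then |VM| = |M − V| = 34.13.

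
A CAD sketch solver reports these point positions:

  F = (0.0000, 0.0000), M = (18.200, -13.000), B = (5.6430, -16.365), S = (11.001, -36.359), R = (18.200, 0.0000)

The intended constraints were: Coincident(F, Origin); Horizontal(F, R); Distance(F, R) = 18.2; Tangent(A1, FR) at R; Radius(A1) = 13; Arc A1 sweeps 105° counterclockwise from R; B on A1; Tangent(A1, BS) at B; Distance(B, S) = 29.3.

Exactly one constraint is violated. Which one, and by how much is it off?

Distance(B, S) = 29.3 — off by 8.60.

F = (0.00, 0.00) ✓; F.y = 0.00, R.y = 0.00 ✓; |FR| = 18.20 ✓; ∠(MR, RF) = 90.00° ✓; |MR| = 13.00 ✓; bearing(M→B) − bearing(M→R) = 105.0° ✓; |MB| = 13.00 ✓; ∠(MB, BS) = 90.00° ✓; |BS| = 20.70 ✗.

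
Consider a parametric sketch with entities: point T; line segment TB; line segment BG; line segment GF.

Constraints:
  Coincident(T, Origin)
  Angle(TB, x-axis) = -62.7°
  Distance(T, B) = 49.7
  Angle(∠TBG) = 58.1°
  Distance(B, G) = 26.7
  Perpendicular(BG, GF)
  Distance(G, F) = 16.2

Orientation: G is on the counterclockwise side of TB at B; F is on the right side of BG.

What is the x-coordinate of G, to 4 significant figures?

36.47

T is at the origin; TB runs at -62.7° with length 49.7, so B = 49.7·(cos -62.7°, sin -62.7°) = (22.79, -44.16). ∠TBG = 58.1°, so BG runs at -62.7° + (180° − 58.1°) = 59.20° from the x-axis; with |BG| = 26.7, G = B + 26.7·(cos 59.20°, sin 59.20°) = (36.47, -21.23). So G.x = 36.47.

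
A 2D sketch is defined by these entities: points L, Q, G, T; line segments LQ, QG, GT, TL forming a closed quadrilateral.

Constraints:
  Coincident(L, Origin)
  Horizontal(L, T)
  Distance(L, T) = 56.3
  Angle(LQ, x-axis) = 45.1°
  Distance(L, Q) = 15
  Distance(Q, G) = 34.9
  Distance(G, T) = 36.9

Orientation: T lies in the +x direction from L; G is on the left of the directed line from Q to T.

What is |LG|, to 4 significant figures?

49.82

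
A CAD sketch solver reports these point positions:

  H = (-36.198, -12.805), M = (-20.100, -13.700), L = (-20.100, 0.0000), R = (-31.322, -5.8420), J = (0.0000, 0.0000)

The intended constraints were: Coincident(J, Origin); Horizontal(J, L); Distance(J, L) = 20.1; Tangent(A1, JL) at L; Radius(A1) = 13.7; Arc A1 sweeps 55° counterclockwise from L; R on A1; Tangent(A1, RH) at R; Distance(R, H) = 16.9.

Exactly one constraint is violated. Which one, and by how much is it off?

Distance(R, H) = 16.9 — off by 8.40.

J = (0.00, 0.00) ✓; J.y = 0.00, L.y = 0.00 ✓; |JL| = 20.10 ✓; ∠(ML, LJ) = 90.00° ✓; |ML| = 13.70 ✓; bearing(M→R) − bearing(M→L) = 55.00° ✓; |MR| = 13.70 ✓; ∠(MR, RH) = 90.00° ✓; |RH| = 8.501 ✗.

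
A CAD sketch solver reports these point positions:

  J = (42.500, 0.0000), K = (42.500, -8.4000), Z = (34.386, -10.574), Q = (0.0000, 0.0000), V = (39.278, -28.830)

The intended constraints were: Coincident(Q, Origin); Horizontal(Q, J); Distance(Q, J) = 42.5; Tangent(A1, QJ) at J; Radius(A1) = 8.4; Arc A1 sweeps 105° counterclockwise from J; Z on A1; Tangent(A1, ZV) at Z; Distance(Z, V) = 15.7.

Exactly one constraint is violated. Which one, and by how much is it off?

Distance(Z, V) = 15.7 — off by 3.20.

Q = (0.00, 0.00) ✓; Q.y = 0.00, J.y = 0.00 ✓; |QJ| = 42.50 ✓; ∠(KJ, JQ) = 90.00° ✓; |KJ| = 8.400 ✓; bearing(K→Z) − bearing(K→J) = 105.0° ✓; |KZ| = 8.400 ✓; ∠(KZ, ZV) = 90.00° ✓; |ZV| = 18.90 ✗.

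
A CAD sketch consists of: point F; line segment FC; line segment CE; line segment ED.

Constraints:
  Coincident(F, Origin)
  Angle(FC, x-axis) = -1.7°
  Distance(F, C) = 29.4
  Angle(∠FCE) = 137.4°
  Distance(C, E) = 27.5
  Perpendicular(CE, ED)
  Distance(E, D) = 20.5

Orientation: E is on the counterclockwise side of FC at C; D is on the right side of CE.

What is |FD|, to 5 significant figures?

63.616

∠FCE = 137.4°, so CE runs at -1.7° + (180° − 137.4°) = 40.900° from the x-axis; with |CE| = 27.5, E = C + 27.5·(cos 40.900°, sin 40.900°) = (50.173, 17.133). The perpendicularity gives ED at right angles to CE; with |ED| = 20.5 on the right of CE, D = E + 20.5·(0.65474, -0.75585) = (63.595, 1.6382). Then |FD| = |D − F| = 63.616.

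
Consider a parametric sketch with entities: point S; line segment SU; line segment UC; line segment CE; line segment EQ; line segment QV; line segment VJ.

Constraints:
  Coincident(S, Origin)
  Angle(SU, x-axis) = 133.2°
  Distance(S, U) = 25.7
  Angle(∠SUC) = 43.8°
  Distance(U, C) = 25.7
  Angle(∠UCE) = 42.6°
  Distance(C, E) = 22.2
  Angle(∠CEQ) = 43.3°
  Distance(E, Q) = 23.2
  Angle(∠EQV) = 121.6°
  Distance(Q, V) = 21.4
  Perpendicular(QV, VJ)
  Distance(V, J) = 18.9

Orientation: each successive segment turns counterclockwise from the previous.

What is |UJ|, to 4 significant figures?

38.75

S is at the origin; SU runs at 133.2° with length 25.7, so U = (-17.59, 18.73). ∠SUC = 43.8° gives UC at -90.60° from the x-axis; with |UC| = 25.7, C = (-17.86, -6.964). ∠UCE = 42.6° gives CE at 46.80° from the x-axis; with |CE| = 22.2, E = (-2.665, 9.219). ∠CEQ = 43.3° gives EQ at -176.5° from the x-axis; with |EQ| = 23.2, Q = (-25.82, 7.803). ∠EQV = 121.6° gives QV at -118.1° from the x-axis; with |QV| = 21.4, V = (-35.90, -11.07). QV is perpendicular to VJ, so VJ runs at -28.10°; with |VJ| = 18.9, J = (-19.23, -19.98). Then |UJ| = |J − U| = 38.75.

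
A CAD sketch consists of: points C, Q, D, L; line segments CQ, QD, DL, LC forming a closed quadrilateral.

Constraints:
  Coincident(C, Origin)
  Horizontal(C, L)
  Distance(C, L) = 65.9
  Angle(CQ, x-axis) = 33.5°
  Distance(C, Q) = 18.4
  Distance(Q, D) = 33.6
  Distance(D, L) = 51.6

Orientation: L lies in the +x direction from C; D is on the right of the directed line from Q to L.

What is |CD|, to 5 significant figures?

30.452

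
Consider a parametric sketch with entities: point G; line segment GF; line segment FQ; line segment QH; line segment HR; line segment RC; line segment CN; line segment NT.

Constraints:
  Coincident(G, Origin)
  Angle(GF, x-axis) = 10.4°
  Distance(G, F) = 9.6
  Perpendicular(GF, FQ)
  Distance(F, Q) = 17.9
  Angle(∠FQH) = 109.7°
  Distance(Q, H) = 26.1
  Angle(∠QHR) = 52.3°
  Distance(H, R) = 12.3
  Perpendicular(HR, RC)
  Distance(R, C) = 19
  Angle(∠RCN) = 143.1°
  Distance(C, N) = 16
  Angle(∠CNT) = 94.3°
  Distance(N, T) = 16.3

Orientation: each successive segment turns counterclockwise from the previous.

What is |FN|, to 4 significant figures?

34.58

HR ⟂ RC, so RC runs at 28.40°; with |RC| = 19.0, C = (3.018, 21.77). ∠RCN = 143.1° gives CN at 65.30° from the x-axis; with |CN| = 16.0, N = (9.703, 36.31). Then |FN| = |N − F| = 34.58.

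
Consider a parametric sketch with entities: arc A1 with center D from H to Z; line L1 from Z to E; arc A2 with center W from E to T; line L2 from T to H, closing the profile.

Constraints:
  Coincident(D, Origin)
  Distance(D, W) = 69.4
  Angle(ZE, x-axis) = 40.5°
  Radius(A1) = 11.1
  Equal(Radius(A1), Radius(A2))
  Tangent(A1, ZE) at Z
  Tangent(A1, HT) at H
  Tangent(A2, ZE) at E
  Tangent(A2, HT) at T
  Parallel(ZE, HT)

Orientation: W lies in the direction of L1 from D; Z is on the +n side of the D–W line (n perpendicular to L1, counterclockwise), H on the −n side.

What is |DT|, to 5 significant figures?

70.282

Tangency of A1 to both parallel lines with radius 11.1 puts Z and H at D ± 11.1·n: Z = (-7.2089, 8.4405), H = (7.2089, -8.4405). Equal radii place E and T the same way about W: E = W + 11.1·n = (45.563, 53.512), T = W − 11.1·n = (59.981, 36.631). Then |DT| = |T − D| = 70.282.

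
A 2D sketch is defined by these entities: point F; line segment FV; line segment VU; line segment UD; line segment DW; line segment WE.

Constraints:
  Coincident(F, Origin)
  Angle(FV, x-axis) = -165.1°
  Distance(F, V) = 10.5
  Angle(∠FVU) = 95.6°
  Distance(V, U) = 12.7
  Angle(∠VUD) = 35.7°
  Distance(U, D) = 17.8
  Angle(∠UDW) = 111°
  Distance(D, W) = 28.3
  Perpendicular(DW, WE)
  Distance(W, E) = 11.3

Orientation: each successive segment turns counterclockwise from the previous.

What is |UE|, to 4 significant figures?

35.08

F is at the origin; FV runs at -165.1° with length 10.5, so V = (-10.15, -2.700). ∠FVU = 95.6° gives VU at -80.70° from the x-axis; with |VU| = 12.7, U = (-8.095, -15.23). ∠VUD = 35.7° gives UD at 63.60° from the x-axis; with |UD| = 17.8, D = (-0.1801, 0.7107). ∠UDW = 111.0° gives DW at 132.6° from the x-axis; with |DW| = 28.3, W = (-19.34, 21.54). The perpendicularity gives WE at right angles to DW, so WE runs at -137.4°; with |WE| = 11.3, E = (-27.65, 13.89). Then |UE| = |E − U| = 35.08.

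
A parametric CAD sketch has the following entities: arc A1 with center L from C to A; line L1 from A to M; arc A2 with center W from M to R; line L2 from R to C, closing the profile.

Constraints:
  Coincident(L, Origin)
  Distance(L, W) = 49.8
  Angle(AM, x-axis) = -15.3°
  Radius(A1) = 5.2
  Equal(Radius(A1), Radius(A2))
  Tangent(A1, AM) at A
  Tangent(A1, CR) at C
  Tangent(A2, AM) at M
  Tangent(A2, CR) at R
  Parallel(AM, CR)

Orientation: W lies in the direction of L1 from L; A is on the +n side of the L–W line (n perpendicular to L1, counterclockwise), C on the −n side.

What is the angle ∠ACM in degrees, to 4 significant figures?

78.20°

Tangency of A1 to both parallel lines with radius 5.2 puts A and C at L ± 5.2·n: A = (1.372, 5.016), C = (-1.372, -5.016). Equal radii place M and R the same way about W: M = W + 5.2·n = (49.41, -8.125), R = W − 5.2·n = (46.66, -18.16). Then cos ∠ACM = CA·CM / (|CA||CM|), giving 78.20°.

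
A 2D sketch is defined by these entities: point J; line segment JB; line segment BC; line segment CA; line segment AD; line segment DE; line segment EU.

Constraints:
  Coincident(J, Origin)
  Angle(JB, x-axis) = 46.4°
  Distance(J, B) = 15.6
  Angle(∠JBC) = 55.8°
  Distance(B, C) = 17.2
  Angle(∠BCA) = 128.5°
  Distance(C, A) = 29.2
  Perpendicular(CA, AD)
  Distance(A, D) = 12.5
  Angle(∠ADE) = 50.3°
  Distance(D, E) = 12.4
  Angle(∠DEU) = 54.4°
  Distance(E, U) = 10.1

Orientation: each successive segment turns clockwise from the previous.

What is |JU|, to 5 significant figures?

27.628

∠ADE = 50.3° gives DE at 11.000° from the x-axis; with |DE| = 12.4, E = (-1.6027, -17.827). ∠DEU = 54.4° gives EU at -114.60° from the x-axis; with |EU| = 10.1, U = (-5.8071, -27.011). Then |JU| = |U − J| = 27.628.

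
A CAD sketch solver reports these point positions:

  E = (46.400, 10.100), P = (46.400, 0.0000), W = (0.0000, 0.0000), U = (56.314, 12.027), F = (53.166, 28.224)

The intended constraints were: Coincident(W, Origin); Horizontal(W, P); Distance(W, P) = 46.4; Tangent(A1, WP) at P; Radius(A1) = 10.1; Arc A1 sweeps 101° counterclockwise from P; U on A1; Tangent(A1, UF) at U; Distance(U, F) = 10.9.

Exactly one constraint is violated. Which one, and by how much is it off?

Distance(U, F) = 10.9 — off by 5.60.

W = (0.00, 0.00) ✓; W.y = 0.00, P.y = 0.00 ✓; |WP| = 46.40 ✓; ∠(EP, PW) = 90.00° ✓; |EP| = 10.10 ✓; bearing(E→U) − bearing(E→P) = 101.0° ✓; |EU| = 10.10 ✓; ∠(EU, UF) = 90.00° ✓; |UF| = 16.50 ✗.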